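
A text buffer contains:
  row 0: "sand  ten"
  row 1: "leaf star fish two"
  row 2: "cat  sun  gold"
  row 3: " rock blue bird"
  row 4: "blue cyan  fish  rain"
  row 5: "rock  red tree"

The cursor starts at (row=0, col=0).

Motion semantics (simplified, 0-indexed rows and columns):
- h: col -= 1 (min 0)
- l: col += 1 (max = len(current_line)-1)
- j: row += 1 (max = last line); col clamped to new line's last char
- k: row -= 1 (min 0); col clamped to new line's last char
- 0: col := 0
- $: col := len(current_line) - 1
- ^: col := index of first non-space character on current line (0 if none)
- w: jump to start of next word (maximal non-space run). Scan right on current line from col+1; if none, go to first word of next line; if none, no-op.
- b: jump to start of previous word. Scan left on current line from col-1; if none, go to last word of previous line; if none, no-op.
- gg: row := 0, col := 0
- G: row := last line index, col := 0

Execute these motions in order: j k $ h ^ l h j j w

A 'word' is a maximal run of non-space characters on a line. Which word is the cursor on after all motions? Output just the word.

Answer: sun

Derivation:
After 1 (j): row=1 col=0 char='l'
After 2 (k): row=0 col=0 char='s'
After 3 ($): row=0 col=8 char='n'
After 4 (h): row=0 col=7 char='e'
After 5 (^): row=0 col=0 char='s'
After 6 (l): row=0 col=1 char='a'
After 7 (h): row=0 col=0 char='s'
After 8 (j): row=1 col=0 char='l'
After 9 (j): row=2 col=0 char='c'
After 10 (w): row=2 col=5 char='s'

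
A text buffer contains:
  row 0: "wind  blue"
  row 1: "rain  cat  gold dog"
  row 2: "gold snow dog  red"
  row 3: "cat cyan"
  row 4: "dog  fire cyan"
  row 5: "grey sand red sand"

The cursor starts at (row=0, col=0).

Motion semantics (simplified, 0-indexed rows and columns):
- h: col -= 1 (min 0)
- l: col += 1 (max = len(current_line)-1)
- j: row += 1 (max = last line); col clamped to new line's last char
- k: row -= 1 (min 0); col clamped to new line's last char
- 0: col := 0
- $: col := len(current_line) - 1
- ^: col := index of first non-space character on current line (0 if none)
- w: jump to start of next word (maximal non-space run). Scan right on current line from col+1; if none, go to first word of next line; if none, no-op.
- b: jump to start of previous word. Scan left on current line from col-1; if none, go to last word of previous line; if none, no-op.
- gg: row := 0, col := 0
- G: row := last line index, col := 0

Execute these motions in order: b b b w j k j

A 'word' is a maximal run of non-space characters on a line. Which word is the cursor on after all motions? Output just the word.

After 1 (b): row=0 col=0 char='w'
After 2 (b): row=0 col=0 char='w'
After 3 (b): row=0 col=0 char='w'
After 4 (w): row=0 col=6 char='b'
After 5 (j): row=1 col=6 char='c'
After 6 (k): row=0 col=6 char='b'
After 7 (j): row=1 col=6 char='c'

Answer: cat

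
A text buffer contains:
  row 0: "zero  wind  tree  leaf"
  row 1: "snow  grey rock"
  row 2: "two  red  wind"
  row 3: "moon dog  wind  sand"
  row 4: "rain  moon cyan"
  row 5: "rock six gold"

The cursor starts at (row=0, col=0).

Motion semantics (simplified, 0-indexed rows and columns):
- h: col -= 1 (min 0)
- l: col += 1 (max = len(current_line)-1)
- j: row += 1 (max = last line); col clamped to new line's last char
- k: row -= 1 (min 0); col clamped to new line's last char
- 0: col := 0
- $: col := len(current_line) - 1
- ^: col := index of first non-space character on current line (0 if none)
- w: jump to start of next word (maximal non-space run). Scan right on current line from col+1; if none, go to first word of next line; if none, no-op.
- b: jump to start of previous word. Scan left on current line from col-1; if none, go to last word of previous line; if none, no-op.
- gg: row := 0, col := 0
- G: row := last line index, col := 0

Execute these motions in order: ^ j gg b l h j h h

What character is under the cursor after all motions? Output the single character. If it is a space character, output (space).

Answer: s

Derivation:
After 1 (^): row=0 col=0 char='z'
After 2 (j): row=1 col=0 char='s'
After 3 (gg): row=0 col=0 char='z'
After 4 (b): row=0 col=0 char='z'
After 5 (l): row=0 col=1 char='e'
After 6 (h): row=0 col=0 char='z'
After 7 (j): row=1 col=0 char='s'
After 8 (h): row=1 col=0 char='s'
After 9 (h): row=1 col=0 char='s'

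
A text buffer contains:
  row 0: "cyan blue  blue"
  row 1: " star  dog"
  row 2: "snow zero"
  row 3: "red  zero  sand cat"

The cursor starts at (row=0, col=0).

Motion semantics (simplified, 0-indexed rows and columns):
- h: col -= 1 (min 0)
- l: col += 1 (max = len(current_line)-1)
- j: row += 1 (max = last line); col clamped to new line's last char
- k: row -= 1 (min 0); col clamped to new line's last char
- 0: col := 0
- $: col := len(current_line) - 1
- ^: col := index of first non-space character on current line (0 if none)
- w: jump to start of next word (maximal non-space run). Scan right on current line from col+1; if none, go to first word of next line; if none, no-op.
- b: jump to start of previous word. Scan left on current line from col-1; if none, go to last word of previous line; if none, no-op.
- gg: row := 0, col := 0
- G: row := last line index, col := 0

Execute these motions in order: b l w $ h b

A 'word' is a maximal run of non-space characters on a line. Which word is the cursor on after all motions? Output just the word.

Answer: blue

Derivation:
After 1 (b): row=0 col=0 char='c'
After 2 (l): row=0 col=1 char='y'
After 3 (w): row=0 col=5 char='b'
After 4 ($): row=0 col=14 char='e'
After 5 (h): row=0 col=13 char='u'
After 6 (b): row=0 col=11 char='b'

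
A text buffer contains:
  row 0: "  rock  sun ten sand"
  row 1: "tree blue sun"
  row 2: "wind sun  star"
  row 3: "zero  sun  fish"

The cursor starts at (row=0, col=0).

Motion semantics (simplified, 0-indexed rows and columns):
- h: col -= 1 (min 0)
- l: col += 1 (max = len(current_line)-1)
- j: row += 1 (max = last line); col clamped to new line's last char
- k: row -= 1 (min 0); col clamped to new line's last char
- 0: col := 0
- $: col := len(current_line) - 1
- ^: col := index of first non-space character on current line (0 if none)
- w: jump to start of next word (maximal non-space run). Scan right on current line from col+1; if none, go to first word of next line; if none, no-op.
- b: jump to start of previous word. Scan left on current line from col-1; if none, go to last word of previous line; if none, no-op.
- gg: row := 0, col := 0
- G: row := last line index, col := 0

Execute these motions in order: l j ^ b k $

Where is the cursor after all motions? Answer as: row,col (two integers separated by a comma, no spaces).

After 1 (l): row=0 col=1 char='_'
After 2 (j): row=1 col=1 char='r'
After 3 (^): row=1 col=0 char='t'
After 4 (b): row=0 col=16 char='s'
After 5 (k): row=0 col=16 char='s'
After 6 ($): row=0 col=19 char='d'

Answer: 0,19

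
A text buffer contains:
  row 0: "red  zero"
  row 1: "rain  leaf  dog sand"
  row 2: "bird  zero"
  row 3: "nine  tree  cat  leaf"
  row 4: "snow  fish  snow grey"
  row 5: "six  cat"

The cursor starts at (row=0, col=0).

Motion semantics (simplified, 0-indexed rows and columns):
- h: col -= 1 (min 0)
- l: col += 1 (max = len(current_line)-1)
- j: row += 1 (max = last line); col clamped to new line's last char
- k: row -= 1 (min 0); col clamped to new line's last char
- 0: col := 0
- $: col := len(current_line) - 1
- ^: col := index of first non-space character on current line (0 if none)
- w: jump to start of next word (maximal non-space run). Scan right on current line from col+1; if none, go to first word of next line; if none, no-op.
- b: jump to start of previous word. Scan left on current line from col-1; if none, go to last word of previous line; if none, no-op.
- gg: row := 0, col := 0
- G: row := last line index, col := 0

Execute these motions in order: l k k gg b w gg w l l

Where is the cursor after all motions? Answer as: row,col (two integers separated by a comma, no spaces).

After 1 (l): row=0 col=1 char='e'
After 2 (k): row=0 col=1 char='e'
After 3 (k): row=0 col=1 char='e'
After 4 (gg): row=0 col=0 char='r'
After 5 (b): row=0 col=0 char='r'
After 6 (w): row=0 col=5 char='z'
After 7 (gg): row=0 col=0 char='r'
After 8 (w): row=0 col=5 char='z'
After 9 (l): row=0 col=6 char='e'
After 10 (l): row=0 col=7 char='r'

Answer: 0,7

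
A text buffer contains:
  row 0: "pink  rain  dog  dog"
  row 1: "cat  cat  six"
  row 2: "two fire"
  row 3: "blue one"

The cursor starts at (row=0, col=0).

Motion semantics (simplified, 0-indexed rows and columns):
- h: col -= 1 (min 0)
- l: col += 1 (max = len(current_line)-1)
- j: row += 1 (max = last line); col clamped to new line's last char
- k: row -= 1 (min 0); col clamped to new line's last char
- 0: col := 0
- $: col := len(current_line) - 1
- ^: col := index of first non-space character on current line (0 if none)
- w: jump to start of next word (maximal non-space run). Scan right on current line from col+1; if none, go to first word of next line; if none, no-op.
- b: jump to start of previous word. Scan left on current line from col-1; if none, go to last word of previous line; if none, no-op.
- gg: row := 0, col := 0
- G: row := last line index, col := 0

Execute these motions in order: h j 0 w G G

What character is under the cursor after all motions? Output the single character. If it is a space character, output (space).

Answer: b

Derivation:
After 1 (h): row=0 col=0 char='p'
After 2 (j): row=1 col=0 char='c'
After 3 (0): row=1 col=0 char='c'
After 4 (w): row=1 col=5 char='c'
After 5 (G): row=3 col=0 char='b'
After 6 (G): row=3 col=0 char='b'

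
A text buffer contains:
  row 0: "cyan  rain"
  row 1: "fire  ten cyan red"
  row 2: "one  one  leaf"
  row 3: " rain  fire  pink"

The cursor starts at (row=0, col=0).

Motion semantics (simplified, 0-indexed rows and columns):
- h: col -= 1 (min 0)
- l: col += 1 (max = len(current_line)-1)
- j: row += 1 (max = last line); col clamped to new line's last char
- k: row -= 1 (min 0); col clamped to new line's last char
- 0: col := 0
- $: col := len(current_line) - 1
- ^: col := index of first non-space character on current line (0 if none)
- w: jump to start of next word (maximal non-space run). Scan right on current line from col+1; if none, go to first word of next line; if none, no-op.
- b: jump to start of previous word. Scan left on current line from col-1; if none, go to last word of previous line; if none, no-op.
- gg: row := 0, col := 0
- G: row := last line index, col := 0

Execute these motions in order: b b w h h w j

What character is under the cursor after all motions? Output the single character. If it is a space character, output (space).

After 1 (b): row=0 col=0 char='c'
After 2 (b): row=0 col=0 char='c'
After 3 (w): row=0 col=6 char='r'
After 4 (h): row=0 col=5 char='_'
After 5 (h): row=0 col=4 char='_'
After 6 (w): row=0 col=6 char='r'
After 7 (j): row=1 col=6 char='t'

Answer: t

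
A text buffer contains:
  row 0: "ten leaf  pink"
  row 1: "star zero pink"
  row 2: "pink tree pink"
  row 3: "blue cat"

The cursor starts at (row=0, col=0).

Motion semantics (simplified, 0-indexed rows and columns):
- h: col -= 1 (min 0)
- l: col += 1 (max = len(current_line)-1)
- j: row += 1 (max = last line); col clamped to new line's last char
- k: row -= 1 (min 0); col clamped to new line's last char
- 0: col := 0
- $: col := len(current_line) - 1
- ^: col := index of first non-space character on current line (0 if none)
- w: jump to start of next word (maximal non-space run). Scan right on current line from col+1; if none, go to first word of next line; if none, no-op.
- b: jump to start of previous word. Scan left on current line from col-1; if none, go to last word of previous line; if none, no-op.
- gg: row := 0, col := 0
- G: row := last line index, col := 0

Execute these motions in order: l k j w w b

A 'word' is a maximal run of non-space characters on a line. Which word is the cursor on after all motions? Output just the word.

Answer: zero

Derivation:
After 1 (l): row=0 col=1 char='e'
After 2 (k): row=0 col=1 char='e'
After 3 (j): row=1 col=1 char='t'
After 4 (w): row=1 col=5 char='z'
After 5 (w): row=1 col=10 char='p'
After 6 (b): row=1 col=5 char='z'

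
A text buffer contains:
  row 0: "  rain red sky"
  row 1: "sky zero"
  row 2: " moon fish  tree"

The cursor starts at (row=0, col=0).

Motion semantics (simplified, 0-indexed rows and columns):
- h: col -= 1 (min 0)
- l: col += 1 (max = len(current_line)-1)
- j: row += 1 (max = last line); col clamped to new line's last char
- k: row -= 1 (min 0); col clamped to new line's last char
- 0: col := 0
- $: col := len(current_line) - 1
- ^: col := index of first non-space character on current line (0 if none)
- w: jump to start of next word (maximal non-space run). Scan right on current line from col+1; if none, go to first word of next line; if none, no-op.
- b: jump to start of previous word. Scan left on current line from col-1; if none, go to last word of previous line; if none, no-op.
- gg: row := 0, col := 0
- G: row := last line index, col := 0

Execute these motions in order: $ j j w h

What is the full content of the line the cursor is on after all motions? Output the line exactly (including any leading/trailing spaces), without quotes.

After 1 ($): row=0 col=13 char='y'
After 2 (j): row=1 col=7 char='o'
After 3 (j): row=2 col=7 char='i'
After 4 (w): row=2 col=12 char='t'
After 5 (h): row=2 col=11 char='_'

Answer:  moon fish  tree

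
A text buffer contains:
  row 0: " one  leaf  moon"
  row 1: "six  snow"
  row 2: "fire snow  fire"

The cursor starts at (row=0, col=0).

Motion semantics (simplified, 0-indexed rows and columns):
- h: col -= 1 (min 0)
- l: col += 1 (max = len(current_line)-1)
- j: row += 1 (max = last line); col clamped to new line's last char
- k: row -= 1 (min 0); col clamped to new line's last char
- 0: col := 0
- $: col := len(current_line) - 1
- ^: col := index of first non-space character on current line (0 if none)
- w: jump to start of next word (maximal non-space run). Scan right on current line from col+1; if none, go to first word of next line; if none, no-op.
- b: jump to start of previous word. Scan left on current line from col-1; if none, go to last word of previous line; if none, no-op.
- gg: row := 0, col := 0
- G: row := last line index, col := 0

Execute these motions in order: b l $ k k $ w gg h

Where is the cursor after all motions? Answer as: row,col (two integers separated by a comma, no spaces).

After 1 (b): row=0 col=0 char='_'
After 2 (l): row=0 col=1 char='o'
After 3 ($): row=0 col=15 char='n'
After 4 (k): row=0 col=15 char='n'
After 5 (k): row=0 col=15 char='n'
After 6 ($): row=0 col=15 char='n'
After 7 (w): row=1 col=0 char='s'
After 8 (gg): row=0 col=0 char='_'
After 9 (h): row=0 col=0 char='_'

Answer: 0,0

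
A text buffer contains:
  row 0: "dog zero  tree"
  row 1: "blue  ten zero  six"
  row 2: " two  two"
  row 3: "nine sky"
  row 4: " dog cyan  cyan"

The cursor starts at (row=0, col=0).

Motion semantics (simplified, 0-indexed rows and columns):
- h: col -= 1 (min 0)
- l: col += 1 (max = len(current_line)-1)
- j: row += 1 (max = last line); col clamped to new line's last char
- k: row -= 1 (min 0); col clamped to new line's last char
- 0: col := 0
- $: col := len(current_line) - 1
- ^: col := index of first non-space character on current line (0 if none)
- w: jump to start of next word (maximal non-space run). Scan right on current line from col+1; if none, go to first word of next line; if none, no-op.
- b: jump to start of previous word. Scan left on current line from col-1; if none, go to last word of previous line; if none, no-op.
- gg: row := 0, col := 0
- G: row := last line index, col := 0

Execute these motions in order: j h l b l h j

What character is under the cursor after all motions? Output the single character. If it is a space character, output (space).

Answer: (space)

Derivation:
After 1 (j): row=1 col=0 char='b'
After 2 (h): row=1 col=0 char='b'
After 3 (l): row=1 col=1 char='l'
After 4 (b): row=1 col=0 char='b'
After 5 (l): row=1 col=1 char='l'
After 6 (h): row=1 col=0 char='b'
After 7 (j): row=2 col=0 char='_'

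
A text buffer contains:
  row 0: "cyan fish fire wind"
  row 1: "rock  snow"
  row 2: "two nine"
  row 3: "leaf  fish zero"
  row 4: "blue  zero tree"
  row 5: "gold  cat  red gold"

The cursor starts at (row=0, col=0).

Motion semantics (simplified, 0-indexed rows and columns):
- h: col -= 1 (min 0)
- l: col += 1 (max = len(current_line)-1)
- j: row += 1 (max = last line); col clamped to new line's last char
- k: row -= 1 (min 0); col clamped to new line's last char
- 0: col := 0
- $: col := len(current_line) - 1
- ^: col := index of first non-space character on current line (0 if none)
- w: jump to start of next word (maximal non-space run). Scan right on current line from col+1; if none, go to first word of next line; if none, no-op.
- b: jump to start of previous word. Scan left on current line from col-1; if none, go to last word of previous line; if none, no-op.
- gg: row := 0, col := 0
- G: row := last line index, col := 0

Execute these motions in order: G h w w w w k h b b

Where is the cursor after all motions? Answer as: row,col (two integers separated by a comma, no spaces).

After 1 (G): row=5 col=0 char='g'
After 2 (h): row=5 col=0 char='g'
After 3 (w): row=5 col=6 char='c'
After 4 (w): row=5 col=11 char='r'
After 5 (w): row=5 col=15 char='g'
After 6 (w): row=5 col=15 char='g'
After 7 (k): row=4 col=14 char='e'
After 8 (h): row=4 col=13 char='e'
After 9 (b): row=4 col=11 char='t'
After 10 (b): row=4 col=6 char='z'

Answer: 4,6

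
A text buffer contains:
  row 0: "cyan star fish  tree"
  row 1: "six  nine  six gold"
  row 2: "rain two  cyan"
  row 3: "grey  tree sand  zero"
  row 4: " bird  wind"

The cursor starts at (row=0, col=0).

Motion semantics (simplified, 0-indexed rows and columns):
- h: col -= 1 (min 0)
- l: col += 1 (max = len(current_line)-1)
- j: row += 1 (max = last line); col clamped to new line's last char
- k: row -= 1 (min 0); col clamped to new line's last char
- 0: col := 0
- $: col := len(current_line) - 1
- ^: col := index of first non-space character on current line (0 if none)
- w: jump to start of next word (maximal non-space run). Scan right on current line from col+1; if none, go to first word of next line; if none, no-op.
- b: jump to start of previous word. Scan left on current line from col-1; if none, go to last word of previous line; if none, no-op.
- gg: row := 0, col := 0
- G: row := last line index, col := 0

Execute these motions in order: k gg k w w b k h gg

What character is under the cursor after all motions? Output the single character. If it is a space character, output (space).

After 1 (k): row=0 col=0 char='c'
After 2 (gg): row=0 col=0 char='c'
After 3 (k): row=0 col=0 char='c'
After 4 (w): row=0 col=5 char='s'
After 5 (w): row=0 col=10 char='f'
After 6 (b): row=0 col=5 char='s'
After 7 (k): row=0 col=5 char='s'
After 8 (h): row=0 col=4 char='_'
After 9 (gg): row=0 col=0 char='c'

Answer: c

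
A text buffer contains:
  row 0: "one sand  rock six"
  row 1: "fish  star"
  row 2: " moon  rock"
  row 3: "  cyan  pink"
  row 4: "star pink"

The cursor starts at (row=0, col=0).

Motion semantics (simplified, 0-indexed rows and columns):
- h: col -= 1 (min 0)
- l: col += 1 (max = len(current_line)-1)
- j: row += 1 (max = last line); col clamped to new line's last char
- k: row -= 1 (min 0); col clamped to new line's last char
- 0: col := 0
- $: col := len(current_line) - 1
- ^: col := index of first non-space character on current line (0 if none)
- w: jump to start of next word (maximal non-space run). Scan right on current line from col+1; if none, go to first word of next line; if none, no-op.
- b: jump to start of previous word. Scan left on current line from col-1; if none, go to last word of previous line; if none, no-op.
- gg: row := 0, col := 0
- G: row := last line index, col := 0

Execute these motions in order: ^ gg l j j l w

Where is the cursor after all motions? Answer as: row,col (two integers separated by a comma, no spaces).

Answer: 2,7

Derivation:
After 1 (^): row=0 col=0 char='o'
After 2 (gg): row=0 col=0 char='o'
After 3 (l): row=0 col=1 char='n'
After 4 (j): row=1 col=1 char='i'
After 5 (j): row=2 col=1 char='m'
After 6 (l): row=2 col=2 char='o'
After 7 (w): row=2 col=7 char='r'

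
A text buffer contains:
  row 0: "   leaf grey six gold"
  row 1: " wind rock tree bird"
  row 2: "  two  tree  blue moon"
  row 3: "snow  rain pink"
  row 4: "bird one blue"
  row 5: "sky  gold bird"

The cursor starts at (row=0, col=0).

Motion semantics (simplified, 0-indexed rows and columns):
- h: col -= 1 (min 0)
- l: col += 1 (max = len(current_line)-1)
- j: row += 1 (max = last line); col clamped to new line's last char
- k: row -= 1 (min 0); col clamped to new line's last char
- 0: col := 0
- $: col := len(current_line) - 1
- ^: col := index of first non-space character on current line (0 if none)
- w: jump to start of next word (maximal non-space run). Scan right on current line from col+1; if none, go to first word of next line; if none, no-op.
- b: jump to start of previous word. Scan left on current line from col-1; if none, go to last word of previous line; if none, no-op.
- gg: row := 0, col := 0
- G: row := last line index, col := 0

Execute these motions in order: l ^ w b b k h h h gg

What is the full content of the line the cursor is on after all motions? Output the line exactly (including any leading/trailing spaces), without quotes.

After 1 (l): row=0 col=1 char='_'
After 2 (^): row=0 col=3 char='l'
After 3 (w): row=0 col=8 char='g'
After 4 (b): row=0 col=3 char='l'
After 5 (b): row=0 col=3 char='l'
After 6 (k): row=0 col=3 char='l'
After 7 (h): row=0 col=2 char='_'
After 8 (h): row=0 col=1 char='_'
After 9 (h): row=0 col=0 char='_'
After 10 (gg): row=0 col=0 char='_'

Answer:    leaf grey six gold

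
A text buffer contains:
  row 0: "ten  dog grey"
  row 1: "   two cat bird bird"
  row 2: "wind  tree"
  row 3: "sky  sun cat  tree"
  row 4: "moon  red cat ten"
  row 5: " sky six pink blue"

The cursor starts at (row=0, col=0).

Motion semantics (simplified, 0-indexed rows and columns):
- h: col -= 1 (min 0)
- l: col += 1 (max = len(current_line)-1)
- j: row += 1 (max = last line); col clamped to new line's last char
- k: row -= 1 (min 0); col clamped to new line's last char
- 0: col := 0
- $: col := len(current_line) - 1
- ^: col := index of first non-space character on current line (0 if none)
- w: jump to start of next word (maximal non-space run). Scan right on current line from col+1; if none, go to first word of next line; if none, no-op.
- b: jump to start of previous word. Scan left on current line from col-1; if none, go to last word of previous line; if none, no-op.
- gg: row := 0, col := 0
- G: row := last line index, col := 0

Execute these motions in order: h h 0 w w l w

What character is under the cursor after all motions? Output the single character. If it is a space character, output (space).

Answer: t

Derivation:
After 1 (h): row=0 col=0 char='t'
After 2 (h): row=0 col=0 char='t'
After 3 (0): row=0 col=0 char='t'
After 4 (w): row=0 col=5 char='d'
After 5 (w): row=0 col=9 char='g'
After 6 (l): row=0 col=10 char='r'
After 7 (w): row=1 col=3 char='t'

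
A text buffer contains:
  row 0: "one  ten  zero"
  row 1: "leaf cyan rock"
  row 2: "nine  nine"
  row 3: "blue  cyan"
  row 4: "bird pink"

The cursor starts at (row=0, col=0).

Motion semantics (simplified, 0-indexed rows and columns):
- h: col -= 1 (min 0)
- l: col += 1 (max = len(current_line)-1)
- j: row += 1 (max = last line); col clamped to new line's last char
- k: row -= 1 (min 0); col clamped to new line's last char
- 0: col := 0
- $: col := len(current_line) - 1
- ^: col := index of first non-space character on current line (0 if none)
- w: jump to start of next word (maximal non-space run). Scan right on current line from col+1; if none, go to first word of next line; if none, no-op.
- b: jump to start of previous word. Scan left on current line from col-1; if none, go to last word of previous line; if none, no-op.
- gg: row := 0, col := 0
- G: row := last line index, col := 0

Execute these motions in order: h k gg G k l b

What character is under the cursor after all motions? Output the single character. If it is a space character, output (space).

Answer: b

Derivation:
After 1 (h): row=0 col=0 char='o'
After 2 (k): row=0 col=0 char='o'
After 3 (gg): row=0 col=0 char='o'
After 4 (G): row=4 col=0 char='b'
After 5 (k): row=3 col=0 char='b'
After 6 (l): row=3 col=1 char='l'
After 7 (b): row=3 col=0 char='b'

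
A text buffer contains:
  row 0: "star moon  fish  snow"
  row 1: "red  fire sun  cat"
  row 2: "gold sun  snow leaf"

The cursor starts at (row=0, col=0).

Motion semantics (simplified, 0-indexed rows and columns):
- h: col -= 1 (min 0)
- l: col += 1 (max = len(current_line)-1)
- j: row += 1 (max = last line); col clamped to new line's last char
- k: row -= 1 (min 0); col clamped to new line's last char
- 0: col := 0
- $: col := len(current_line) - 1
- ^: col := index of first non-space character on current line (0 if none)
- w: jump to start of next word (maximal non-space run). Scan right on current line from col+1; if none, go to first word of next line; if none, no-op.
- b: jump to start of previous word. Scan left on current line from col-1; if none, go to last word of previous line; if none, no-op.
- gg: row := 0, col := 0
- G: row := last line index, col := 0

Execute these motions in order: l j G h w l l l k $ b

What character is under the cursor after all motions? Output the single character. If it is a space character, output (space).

After 1 (l): row=0 col=1 char='t'
After 2 (j): row=1 col=1 char='e'
After 3 (G): row=2 col=0 char='g'
After 4 (h): row=2 col=0 char='g'
After 5 (w): row=2 col=5 char='s'
After 6 (l): row=2 col=6 char='u'
After 7 (l): row=2 col=7 char='n'
After 8 (l): row=2 col=8 char='_'
After 9 (k): row=1 col=8 char='e'
After 10 ($): row=1 col=17 char='t'
After 11 (b): row=1 col=15 char='c'

Answer: c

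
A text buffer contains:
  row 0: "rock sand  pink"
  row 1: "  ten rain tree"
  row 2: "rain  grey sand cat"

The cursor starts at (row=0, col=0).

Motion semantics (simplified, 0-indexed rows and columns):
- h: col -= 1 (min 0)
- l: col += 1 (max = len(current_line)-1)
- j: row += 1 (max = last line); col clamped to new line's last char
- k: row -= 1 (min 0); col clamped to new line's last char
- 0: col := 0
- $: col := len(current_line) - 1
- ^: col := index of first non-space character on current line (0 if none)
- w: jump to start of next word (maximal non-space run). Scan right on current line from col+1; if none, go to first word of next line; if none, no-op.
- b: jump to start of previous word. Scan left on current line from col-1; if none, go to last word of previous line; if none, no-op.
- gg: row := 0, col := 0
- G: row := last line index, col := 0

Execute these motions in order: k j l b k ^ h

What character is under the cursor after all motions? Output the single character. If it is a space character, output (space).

Answer: r

Derivation:
After 1 (k): row=0 col=0 char='r'
After 2 (j): row=1 col=0 char='_'
After 3 (l): row=1 col=1 char='_'
After 4 (b): row=0 col=11 char='p'
After 5 (k): row=0 col=11 char='p'
After 6 (^): row=0 col=0 char='r'
After 7 (h): row=0 col=0 char='r'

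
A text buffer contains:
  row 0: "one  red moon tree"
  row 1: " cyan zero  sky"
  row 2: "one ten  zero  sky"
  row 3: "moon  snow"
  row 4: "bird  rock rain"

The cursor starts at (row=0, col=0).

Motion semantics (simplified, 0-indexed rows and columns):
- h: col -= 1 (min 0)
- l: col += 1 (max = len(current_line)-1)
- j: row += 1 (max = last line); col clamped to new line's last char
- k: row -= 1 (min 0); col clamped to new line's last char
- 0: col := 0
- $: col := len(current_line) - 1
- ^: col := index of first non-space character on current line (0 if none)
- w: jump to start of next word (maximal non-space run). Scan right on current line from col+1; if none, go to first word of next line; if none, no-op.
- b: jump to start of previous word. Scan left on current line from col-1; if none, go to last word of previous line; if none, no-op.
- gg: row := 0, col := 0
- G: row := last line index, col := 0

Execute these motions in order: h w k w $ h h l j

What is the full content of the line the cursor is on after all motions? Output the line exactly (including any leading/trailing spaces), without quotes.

After 1 (h): row=0 col=0 char='o'
After 2 (w): row=0 col=5 char='r'
After 3 (k): row=0 col=5 char='r'
After 4 (w): row=0 col=9 char='m'
After 5 ($): row=0 col=17 char='e'
After 6 (h): row=0 col=16 char='e'
After 7 (h): row=0 col=15 char='r'
After 8 (l): row=0 col=16 char='e'
After 9 (j): row=1 col=14 char='y'

Answer:  cyan zero  sky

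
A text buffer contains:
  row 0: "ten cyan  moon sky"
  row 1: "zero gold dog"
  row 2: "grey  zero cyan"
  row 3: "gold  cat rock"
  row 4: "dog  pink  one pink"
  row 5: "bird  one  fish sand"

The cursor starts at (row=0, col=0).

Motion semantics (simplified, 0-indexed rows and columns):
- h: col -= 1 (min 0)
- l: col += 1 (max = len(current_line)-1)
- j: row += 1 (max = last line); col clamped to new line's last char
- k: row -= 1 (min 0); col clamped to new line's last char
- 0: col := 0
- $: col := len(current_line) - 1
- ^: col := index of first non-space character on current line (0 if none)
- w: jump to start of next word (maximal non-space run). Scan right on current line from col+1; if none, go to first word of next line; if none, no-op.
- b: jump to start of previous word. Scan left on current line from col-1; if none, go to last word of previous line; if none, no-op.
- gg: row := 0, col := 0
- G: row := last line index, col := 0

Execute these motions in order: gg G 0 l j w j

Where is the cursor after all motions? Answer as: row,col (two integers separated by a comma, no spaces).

After 1 (gg): row=0 col=0 char='t'
After 2 (G): row=5 col=0 char='b'
After 3 (0): row=5 col=0 char='b'
After 4 (l): row=5 col=1 char='i'
After 5 (j): row=5 col=1 char='i'
After 6 (w): row=5 col=6 char='o'
After 7 (j): row=5 col=6 char='o'

Answer: 5,6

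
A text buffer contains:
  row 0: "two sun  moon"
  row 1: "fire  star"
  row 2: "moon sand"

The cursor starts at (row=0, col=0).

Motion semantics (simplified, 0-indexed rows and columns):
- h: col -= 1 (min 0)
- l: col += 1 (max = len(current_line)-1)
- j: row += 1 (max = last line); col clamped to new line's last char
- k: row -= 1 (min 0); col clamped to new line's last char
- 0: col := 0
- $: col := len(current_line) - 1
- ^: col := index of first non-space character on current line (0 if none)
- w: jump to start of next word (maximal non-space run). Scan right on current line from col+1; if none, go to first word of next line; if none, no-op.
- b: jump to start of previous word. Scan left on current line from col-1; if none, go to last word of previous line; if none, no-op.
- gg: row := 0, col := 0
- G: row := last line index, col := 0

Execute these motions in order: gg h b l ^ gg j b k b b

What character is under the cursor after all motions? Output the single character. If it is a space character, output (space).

After 1 (gg): row=0 col=0 char='t'
After 2 (h): row=0 col=0 char='t'
After 3 (b): row=0 col=0 char='t'
After 4 (l): row=0 col=1 char='w'
After 5 (^): row=0 col=0 char='t'
After 6 (gg): row=0 col=0 char='t'
After 7 (j): row=1 col=0 char='f'
After 8 (b): row=0 col=9 char='m'
After 9 (k): row=0 col=9 char='m'
After 10 (b): row=0 col=4 char='s'
After 11 (b): row=0 col=0 char='t'

Answer: t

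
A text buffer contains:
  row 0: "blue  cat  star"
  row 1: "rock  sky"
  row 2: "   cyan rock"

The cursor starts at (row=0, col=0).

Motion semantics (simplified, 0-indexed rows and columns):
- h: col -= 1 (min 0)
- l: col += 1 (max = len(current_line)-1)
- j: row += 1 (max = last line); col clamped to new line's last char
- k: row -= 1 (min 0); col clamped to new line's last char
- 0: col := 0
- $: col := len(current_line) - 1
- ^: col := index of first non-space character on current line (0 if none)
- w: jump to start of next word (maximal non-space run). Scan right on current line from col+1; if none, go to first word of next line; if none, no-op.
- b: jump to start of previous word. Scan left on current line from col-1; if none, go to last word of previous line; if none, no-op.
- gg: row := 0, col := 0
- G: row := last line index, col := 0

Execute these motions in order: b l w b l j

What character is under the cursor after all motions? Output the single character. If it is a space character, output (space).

Answer: o

Derivation:
After 1 (b): row=0 col=0 char='b'
After 2 (l): row=0 col=1 char='l'
After 3 (w): row=0 col=6 char='c'
After 4 (b): row=0 col=0 char='b'
After 5 (l): row=0 col=1 char='l'
After 6 (j): row=1 col=1 char='o'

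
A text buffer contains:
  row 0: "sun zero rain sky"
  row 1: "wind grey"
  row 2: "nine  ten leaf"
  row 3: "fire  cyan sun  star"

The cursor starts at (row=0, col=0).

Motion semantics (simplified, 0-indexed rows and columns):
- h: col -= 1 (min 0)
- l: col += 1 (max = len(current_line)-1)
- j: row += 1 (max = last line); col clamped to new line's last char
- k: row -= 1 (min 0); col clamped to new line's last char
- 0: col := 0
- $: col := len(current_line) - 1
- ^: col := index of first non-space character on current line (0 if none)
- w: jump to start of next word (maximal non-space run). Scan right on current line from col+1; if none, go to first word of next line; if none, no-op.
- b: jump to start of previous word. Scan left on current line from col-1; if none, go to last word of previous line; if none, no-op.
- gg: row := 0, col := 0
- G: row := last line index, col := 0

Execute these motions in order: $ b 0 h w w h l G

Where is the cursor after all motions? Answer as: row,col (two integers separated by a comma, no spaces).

Answer: 3,0

Derivation:
After 1 ($): row=0 col=16 char='y'
After 2 (b): row=0 col=14 char='s'
After 3 (0): row=0 col=0 char='s'
After 4 (h): row=0 col=0 char='s'
After 5 (w): row=0 col=4 char='z'
After 6 (w): row=0 col=9 char='r'
After 7 (h): row=0 col=8 char='_'
After 8 (l): row=0 col=9 char='r'
After 9 (G): row=3 col=0 char='f'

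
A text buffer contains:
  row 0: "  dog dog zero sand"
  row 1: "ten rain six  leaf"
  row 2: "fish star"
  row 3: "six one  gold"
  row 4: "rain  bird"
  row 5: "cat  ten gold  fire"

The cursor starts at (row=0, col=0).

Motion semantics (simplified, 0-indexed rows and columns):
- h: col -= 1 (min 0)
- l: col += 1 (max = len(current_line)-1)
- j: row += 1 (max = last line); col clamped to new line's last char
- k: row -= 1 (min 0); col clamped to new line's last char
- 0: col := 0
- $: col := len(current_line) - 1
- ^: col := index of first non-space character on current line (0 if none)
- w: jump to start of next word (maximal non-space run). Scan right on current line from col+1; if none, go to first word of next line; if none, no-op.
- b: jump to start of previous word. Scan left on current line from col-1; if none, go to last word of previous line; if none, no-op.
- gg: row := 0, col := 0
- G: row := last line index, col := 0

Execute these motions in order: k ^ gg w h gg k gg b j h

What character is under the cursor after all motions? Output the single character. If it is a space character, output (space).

Answer: t

Derivation:
After 1 (k): row=0 col=0 char='_'
After 2 (^): row=0 col=2 char='d'
After 3 (gg): row=0 col=0 char='_'
After 4 (w): row=0 col=2 char='d'
After 5 (h): row=0 col=1 char='_'
After 6 (gg): row=0 col=0 char='_'
After 7 (k): row=0 col=0 char='_'
After 8 (gg): row=0 col=0 char='_'
After 9 (b): row=0 col=0 char='_'
After 10 (j): row=1 col=0 char='t'
After 11 (h): row=1 col=0 char='t'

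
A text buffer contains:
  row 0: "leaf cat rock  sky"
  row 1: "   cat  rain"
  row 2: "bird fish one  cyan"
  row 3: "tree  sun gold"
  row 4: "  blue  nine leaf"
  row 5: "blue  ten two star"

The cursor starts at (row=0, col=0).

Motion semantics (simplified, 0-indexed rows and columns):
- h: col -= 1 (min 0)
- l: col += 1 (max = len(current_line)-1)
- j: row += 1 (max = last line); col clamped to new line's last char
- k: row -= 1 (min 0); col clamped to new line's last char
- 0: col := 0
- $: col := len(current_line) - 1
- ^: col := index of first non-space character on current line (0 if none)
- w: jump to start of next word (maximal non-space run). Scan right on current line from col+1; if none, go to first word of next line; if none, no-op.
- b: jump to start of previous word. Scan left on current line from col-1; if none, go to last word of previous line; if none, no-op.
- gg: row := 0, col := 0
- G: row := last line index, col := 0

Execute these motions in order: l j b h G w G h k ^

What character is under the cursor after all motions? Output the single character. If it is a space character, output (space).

Answer: b

Derivation:
After 1 (l): row=0 col=1 char='e'
After 2 (j): row=1 col=1 char='_'
After 3 (b): row=0 col=15 char='s'
After 4 (h): row=0 col=14 char='_'
After 5 (G): row=5 col=0 char='b'
After 6 (w): row=5 col=6 char='t'
After 7 (G): row=5 col=0 char='b'
After 8 (h): row=5 col=0 char='b'
After 9 (k): row=4 col=0 char='_'
After 10 (^): row=4 col=2 char='b'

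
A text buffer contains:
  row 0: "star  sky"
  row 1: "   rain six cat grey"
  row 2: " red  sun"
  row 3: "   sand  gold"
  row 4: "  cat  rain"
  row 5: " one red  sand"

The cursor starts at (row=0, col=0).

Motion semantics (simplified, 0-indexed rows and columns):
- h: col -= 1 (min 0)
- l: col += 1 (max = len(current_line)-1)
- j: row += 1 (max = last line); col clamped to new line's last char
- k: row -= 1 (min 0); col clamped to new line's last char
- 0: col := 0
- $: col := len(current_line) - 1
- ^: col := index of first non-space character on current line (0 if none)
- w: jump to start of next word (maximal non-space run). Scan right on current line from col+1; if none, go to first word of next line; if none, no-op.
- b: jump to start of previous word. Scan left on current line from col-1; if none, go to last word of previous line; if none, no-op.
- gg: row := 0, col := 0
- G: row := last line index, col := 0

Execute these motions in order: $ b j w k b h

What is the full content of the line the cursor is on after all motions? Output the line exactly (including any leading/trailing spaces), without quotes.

Answer: star  sky

Derivation:
After 1 ($): row=0 col=8 char='y'
After 2 (b): row=0 col=6 char='s'
After 3 (j): row=1 col=6 char='n'
After 4 (w): row=1 col=8 char='s'
After 5 (k): row=0 col=8 char='y'
After 6 (b): row=0 col=6 char='s'
After 7 (h): row=0 col=5 char='_'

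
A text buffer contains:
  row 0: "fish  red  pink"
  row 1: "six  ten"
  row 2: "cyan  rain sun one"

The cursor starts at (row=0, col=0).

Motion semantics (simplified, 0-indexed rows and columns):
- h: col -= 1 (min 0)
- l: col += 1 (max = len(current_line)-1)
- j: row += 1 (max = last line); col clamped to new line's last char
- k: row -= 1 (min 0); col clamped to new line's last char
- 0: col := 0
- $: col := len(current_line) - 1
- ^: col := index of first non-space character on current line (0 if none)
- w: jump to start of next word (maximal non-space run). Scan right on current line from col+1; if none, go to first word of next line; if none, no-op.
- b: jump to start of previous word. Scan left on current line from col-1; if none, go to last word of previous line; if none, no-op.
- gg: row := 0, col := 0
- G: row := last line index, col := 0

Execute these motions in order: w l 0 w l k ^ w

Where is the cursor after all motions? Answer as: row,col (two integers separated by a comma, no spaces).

After 1 (w): row=0 col=6 char='r'
After 2 (l): row=0 col=7 char='e'
After 3 (0): row=0 col=0 char='f'
After 4 (w): row=0 col=6 char='r'
After 5 (l): row=0 col=7 char='e'
After 6 (k): row=0 col=7 char='e'
After 7 (^): row=0 col=0 char='f'
After 8 (w): row=0 col=6 char='r'

Answer: 0,6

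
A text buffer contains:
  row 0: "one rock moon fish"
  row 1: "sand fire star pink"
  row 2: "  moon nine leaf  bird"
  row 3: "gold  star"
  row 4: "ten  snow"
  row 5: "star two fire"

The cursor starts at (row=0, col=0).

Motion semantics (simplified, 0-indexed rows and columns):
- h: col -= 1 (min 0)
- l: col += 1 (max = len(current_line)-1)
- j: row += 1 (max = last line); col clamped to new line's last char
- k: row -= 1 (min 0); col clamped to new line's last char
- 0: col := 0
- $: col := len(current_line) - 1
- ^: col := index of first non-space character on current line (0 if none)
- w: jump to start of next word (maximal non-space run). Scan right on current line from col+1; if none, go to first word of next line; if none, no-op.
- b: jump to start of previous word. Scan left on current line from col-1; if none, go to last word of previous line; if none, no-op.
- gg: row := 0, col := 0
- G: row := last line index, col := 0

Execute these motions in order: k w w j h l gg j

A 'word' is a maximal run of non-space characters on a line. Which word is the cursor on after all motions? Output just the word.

After 1 (k): row=0 col=0 char='o'
After 2 (w): row=0 col=4 char='r'
After 3 (w): row=0 col=9 char='m'
After 4 (j): row=1 col=9 char='_'
After 5 (h): row=1 col=8 char='e'
After 6 (l): row=1 col=9 char='_'
After 7 (gg): row=0 col=0 char='o'
After 8 (j): row=1 col=0 char='s'

Answer: sand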